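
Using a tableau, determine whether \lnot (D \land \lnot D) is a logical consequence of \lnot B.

Initial set: {T \lnot B; F \lnot (D \land \lnot D)}.
F \lnot (D \land \lnot D): α-rule — add T D, T \lnot D.
× closes — contains both D and \lnot D.
All 1 branch closes.
Every branch closed, so the premises entail the conclusion.

Yes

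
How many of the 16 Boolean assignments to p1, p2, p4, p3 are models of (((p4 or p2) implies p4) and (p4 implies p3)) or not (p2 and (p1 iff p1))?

10

Initial set: {((((p4 or p2) implies p4) and (p4 implies p3)) or not (p2 and (p1 iff p1)))}.
((((p4 or p2) implies p4) and (p4 implies p3)) or not (p2 and (p1 iff p1))): β-rule — branch into (((p4 or p2) implies p4) and (p4 implies p3))  //  not (p2 and (p1 iff p1)).
  branch 1 (add (((p4 or p2) implies p4) and (p4 implies p3))):
    (((p4 or p2) implies p4) and (p4 implies p3)): α-rule — add ((p4 or p2) implies p4), (p4 implies p3).
    ((p4 or p2) implies p4): β-rule — branch into not (p4 or p2)  //  p4.
      branch 1.1 (add not (p4 or p2)):
        not (p4 or p2): α-rule — add not p4, not p2.
        (p4 implies p3): β-rule — branch into not p4  //  p3.
          branch 1.1.1 (add not p4):
            ○ open, literals {p2=0, p4=0}.
          branch 1.1.2 (add p3):
            ○ open, literals {p2=0, p3=1, p4=0}.
      branch 1.2 (add p4):
        (p4 implies p3): β-rule — branch into not p4  //  p3.
          branch 1.2.1 (add not p4):
            × closes — contains both p4 and not p4.
          branch 1.2.2 (add p3):
            ○ open, literals {p3=1, p4=1}.
  branch 2 (add not (p2 and (p1 iff p1))):
    not (p2 and (p1 iff p1)): β-rule — branch into not p2  //  not (p1 iff p1).
      branch 2.1 (add not p2):
        ○ open, literals {p2=0}.
      branch 2.2 (add not (p1 iff p1)):
        not (p1 iff p1): β-rule — branch into p1, not p1  //  not p1, p1.
          branch 2.2.1 (add p1, not p1):
            × closes — contains both p1 and not p1.
          branch 2.2.2 (add not p1, p1):
            × closes — contains both p1 and not p1.
3 branches closed, 4 open.
Each open branch fixes some atoms; the unmentioned ones are free. Counting distinct full assignments: branch {p2=0, p4=0} (p1, p3) contributes 4 new; branch {p2=0, p3=1, p4=0} (p1) contributes 0 new; branch {p3=1, p4=1} (p1, p2) contributes 4 new; branch {p2=0} (p1, p4, p3) contributes 2 new. Total: 10.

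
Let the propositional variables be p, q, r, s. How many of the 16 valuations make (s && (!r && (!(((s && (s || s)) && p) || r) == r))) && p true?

2

Initial set: {((s && (!r && (!(((s && (s || s)) && p) || r) == r))) && p)}.
((s && (!r && (!(((s && (s || s)) && p) || r) == r))) && p): α-rule — add (s && (!r && (!(((s && (s || s)) && p) || r) == r))), p.
(s && (!r && (!(((s && (s || s)) && p) || r) == r))): α-rule — add s, (!r && (!(((s && (s || s)) && p) || r) == r)).
(!r && (!(((s && (s || s)) && p) || r) == r)): α-rule — add !r, (!(((s && (s || s)) && p) || r) == r).
(!(((s && (s || s)) && p) || r) == r): β-rule — branch into !(((s && (s || s)) && p) || r), r  //  !!(((s && (s || s)) && p) || r), !r.
  branch 1 (add !(((s && (s || s)) && p) || r), r):
    × closes — contains both r and !r.
  branch 2 (add !!(((s && (s || s)) && p) || r), !r):
    !!(((s && (s || s)) && p) || r): β-rule — branch into ((s && (s || s)) && p)  //  r.
      branch 2.1 (add ((s && (s || s)) && p)):
        ((s && (s || s)) && p): α-rule — add (s && (s || s)), p.
        (s && (s || s)): α-rule — add s, (s || s).
        (s || s): β-rule — branch into s  //  s.
          branch 2.1.1 (add s):
            ○ open, literals {p=true, r=false, s=true}.
          branch 2.1.2 (add s):
            ○ open, literals {p=true, r=false, s=true}.
      branch 2.2 (add r):
        × closes — contains both r and !r.
2 branches closed, 2 open.
Each open branch fixes some atoms; the unmentioned ones are free. Counting distinct full assignments: branch {p=true, r=false, s=true} (q) contributes 2 new; branch {p=true, r=false, s=true} (q) contributes 0 new. Total: 2.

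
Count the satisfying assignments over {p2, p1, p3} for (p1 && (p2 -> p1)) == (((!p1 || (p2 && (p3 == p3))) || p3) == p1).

7

Initial set: {((p1 && (p2 -> p1)) == (((!p1 || (p2 && (p3 == p3))) || p3) == p1))}.
((p1 && (p2 -> p1)) == (((!p1 || (p2 && (p3 == p3))) || p3) == p1)): β-rule — branch into (p1 && (p2 -> p1)), (((!p1 || (p2 && (p3 == p3))) || p3) == p1)  //  !(p1 && (p2 -> p1)), !(((!p1 || (p2 && (p3 == p3))) || p3) == p1).
  branch 1 (add (p1 && (p2 -> p1)), (((!p1 || (p2 && (p3 == p3))) || p3) == p1)):
    (p1 && (p2 -> p1)): α-rule — add p1, (p2 -> p1).
    (((!p1 || (p2 && (p3 == p3))) || p3) == p1): β-rule — branch into ((!p1 || (p2 && (p3 == p3))) || p3), p1  //  !((!p1 || (p2 && (p3 == p3))) || p3), !p1.
      branch 1.1 (add ((!p1 || (p2 && (p3 == p3))) || p3), p1):
        (p2 -> p1): β-rule — branch into !p2  //  p1.
          branch 1.1.1 (add !p2):
            ((!p1 || (p2 && (p3 == p3))) || p3): β-rule — branch into (!p1 || (p2 && (p3 == p3)))  //  p3.
              branch 1.1.1.1 (add (!p1 || (p2 && (p3 == p3)))):
                (!p1 || (p2 && (p3 == p3))): β-rule — branch into !p1  //  (p2 && (p3 == p3)).
                  branch 1.1.1.1.1 (add !p1):
                    × closes — contains both p1 and !p1.
                  branch 1.1.1.1.2 (add (p2 && (p3 == p3))):
                    (p2 && (p3 == p3)): α-rule — add p2, (p3 == p3).
                    × closes — contains both p2 and !p2.
              branch 1.1.1.2 (add p3):
                ○ open, literals {p1=T, p2=F, p3=T}.
          branch 1.1.2 (add p1):
            ((!p1 || (p2 && (p3 == p3))) || p3): β-rule — branch into (!p1 || (p2 && (p3 == p3)))  //  p3.
              branch 1.1.2.1 (add (!p1 || (p2 && (p3 == p3)))):
                (!p1 || (p2 && (p3 == p3))): β-rule — branch into !p1  //  (p2 && (p3 == p3)).
                  branch 1.1.2.1.1 (add !p1):
                    × closes — contains both p1 and !p1.
                  branch 1.1.2.1.2 (add (p2 && (p3 == p3))):
                    (p2 && (p3 == p3)): α-rule — add p2, (p3 == p3).
                    (p3 == p3): β-rule — branch into p3, p3  //  !p3, !p3.
                      branch 1.1.2.1.2.1 (add p3, p3):
                        ○ open, literals {p1=T, p2=T, p3=T}.
                      branch 1.1.2.1.2.2 (add !p3, !p3):
                        ○ open, literals {p1=T, p2=T, p3=F}.
              branch 1.1.2.2 (add p3):
                ○ open, literals {p1=T, p3=T}.
      branch 1.2 (add !((!p1 || (p2 && (p3 == p3))) || p3), !p1):
        × closes — contains both p1 and !p1.
  branch 2 (add !(p1 && (p2 -> p1)), !(((!p1 || (p2 && (p3 == p3))) || p3) == p1)):
    !(p1 && (p2 -> p1)): β-rule — branch into !p1  //  !(p2 -> p1).
      branch 2.1 (add !p1):
        !(((!p1 || (p2 && (p3 == p3))) || p3) == p1): β-rule — branch into ((!p1 || (p2 && (p3 == p3))) || p3), !p1  //  !((!p1 || (p2 && (p3 == p3))) || p3), p1.
          branch 2.1.1 (add ((!p1 || (p2 && (p3 == p3))) || p3), !p1):
            ((!p1 || (p2 && (p3 == p3))) || p3): β-rule — branch into (!p1 || (p2 && (p3 == p3)))  //  p3.
              branch 2.1.1.1 (add (!p1 || (p2 && (p3 == p3)))):
                (!p1 || (p2 && (p3 == p3))): β-rule — branch into !p1  //  (p2 && (p3 == p3)).
                  branch 2.1.1.1.1 (add !p1):
                    ○ open, literals {p1=F}.
                  branch 2.1.1.1.2 (add (p2 && (p3 == p3))):
                    (p2 && (p3 == p3)): α-rule — add p2, (p3 == p3).
                    (p3 == p3): β-rule — branch into p3, p3  //  !p3, !p3.
                      branch 2.1.1.1.2.1 (add p3, p3):
                        ○ open, literals {p1=F, p2=T, p3=T}.
                      branch 2.1.1.1.2.2 (add !p3, !p3):
                        ○ open, literals {p1=F, p2=T, p3=F}.
              branch 2.1.1.2 (add p3):
                ○ open, literals {p1=F, p3=T}.
          branch 2.1.2 (add !((!p1 || (p2 && (p3 == p3))) || p3), p1):
            × closes — contains both p1 and !p1.
      branch 2.2 (add !(p2 -> p1)):
        !(p2 -> p1): α-rule — add p2, !p1.
        !(((!p1 || (p2 && (p3 == p3))) || p3) == p1): β-rule — branch into ((!p1 || (p2 && (p3 == p3))) || p3), !p1  //  !((!p1 || (p2 && (p3 == p3))) || p3), p1.
          branch 2.2.1 (add ((!p1 || (p2 && (p3 == p3))) || p3), !p1):
            ((!p1 || (p2 && (p3 == p3))) || p3): β-rule — branch into (!p1 || (p2 && (p3 == p3)))  //  p3.
              branch 2.2.1.1 (add (!p1 || (p2 && (p3 == p3)))):
                (!p1 || (p2 && (p3 == p3))): β-rule — branch into !p1  //  (p2 && (p3 == p3)).
                  branch 2.2.1.1.1 (add !p1):
                    ○ open, literals {p1=F, p2=T}.
                  branch 2.2.1.1.2 (add (p2 && (p3 == p3))):
                    (p2 && (p3 == p3)): α-rule — add p2, (p3 == p3).
                    (p3 == p3): β-rule — branch into p3, p3  //  !p3, !p3.
                      branch 2.2.1.1.2.1 (add p3, p3):
                        ○ open, literals {p1=F, p2=T, p3=T}.
                      branch 2.2.1.1.2.2 (add !p3, !p3):
                        ○ open, literals {p1=F, p2=T, p3=F}.
              branch 2.2.1.2 (add p3):
                ○ open, literals {p1=F, p2=T, p3=T}.
          branch 2.2.2 (add !((!p1 || (p2 && (p3 == p3))) || p3), p1):
            × closes — contains both p1 and !p1.
6 branches closed, 12 open.
Each open branch fixes some atoms; the unmentioned ones are free. Counting distinct full assignments: branch {p1=T, p2=F, p3=T} (none free) contributes 1 new; branch {p1=T, p2=T, p3=T} (none free) contributes 1 new; branch {p1=T, p2=T, p3=F} (none free) contributes 1 new; branch {p1=T, p3=T} (p2) contributes 0 new; branch {p1=F} (p2, p3) contributes 4 new; branch {p1=F, p2=T, p3=T} (none free) contributes 0 new; branch {p1=F, p2=T, p3=F} (none free) contributes 0 new; branch {p1=F, p3=T} (p2) contributes 0 new; branch {p1=F, p2=T} (p3) contributes 0 new; branch {p1=F, p2=T, p3=T} (none free) contributes 0 new; branch {p1=F, p2=T, p3=F} (none free) contributes 0 new; branch {p1=F, p2=T, p3=T} (none free) contributes 0 new. Total: 7.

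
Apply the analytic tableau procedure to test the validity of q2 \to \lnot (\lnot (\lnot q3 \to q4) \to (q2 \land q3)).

Assume the negation and expand:
Initial set: {\lnot (q2 \to \lnot (\lnot (\lnot q3 \to q4) \to (q2 \land q3)))}.
\lnot (q2 \to \lnot (\lnot (\lnot q3 \to q4) \to (q2 \land q3))): α-rule — add q2, \lnot \lnot (\lnot (\lnot q3 \to q4) \to (q2 \land q3)).
\lnot \lnot (\lnot (\lnot q3 \to q4) \to (q2 \land q3)): β-rule — branch into \lnot \lnot (\lnot q3 \to q4)  //  (q2 \land q3).
  branch 1 (add \lnot \lnot (\lnot q3 \to q4)):
    \lnot \lnot (\lnot q3 \to q4): β-rule — branch into \lnot \lnot q3  //  q4.
      branch 1.1 (add \lnot \lnot q3):
        ○ open, literals {q2=true, q3=true}.
      branch 1.2 (add q4):
        ○ open, literals {q2=true, q4=true}.
  branch 2 (add (q2 \land q3)):
    (q2 \land q3): α-rule — add q2, q3.
    ○ open, literals {q2=true, q3=true}.
0 branches closed, 3 open.
An open branch gives a countermodel: q2=true, q3=true (unmentioned atoms arbitrary); under it the original formula is false.

Not valid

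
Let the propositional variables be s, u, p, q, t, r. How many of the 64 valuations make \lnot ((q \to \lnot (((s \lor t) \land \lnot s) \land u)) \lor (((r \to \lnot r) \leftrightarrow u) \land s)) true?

4

Initial set: {\lnot ((q \to \lnot (((s \lor t) \land \lnot s) \land u)) \lor (((r \to \lnot r) \leftrightarrow u) \land s))}.
\lnot ((q \to \lnot (((s \lor t) \land \lnot s) \land u)) \lor (((r \to \lnot r) \leftrightarrow u) \land s)): α-rule — add \lnot (q \to \lnot (((s \lor t) \land \lnot s) \land u)), \lnot (((r \to \lnot r) \leftrightarrow u) \land s).
\lnot (q \to \lnot (((s \lor t) \land \lnot s) \land u)): α-rule — add q, \lnot \lnot (((s \lor t) \land \lnot s) \land u).
\lnot \lnot (((s \lor t) \land \lnot s) \land u): α-rule — add ((s \lor t) \land \lnot s), u.
((s \lor t) \land \lnot s): α-rule — add (s \lor t), \lnot s.
\lnot (((r \to \lnot r) \leftrightarrow u) \land s): β-rule — branch into \lnot ((r \to \lnot r) \leftrightarrow u)  //  \lnot s.
  branch 1 (add \lnot ((r \to \lnot r) \leftrightarrow u)):
    (s \lor t): β-rule — branch into s  //  t.
      branch 1.1 (add s):
        × closes — contains both s and \lnot s.
      branch 1.2 (add t):
        \lnot ((r \to \lnot r) \leftrightarrow u): β-rule — branch into (r \to \lnot r), \lnot u  //  \lnot (r \to \lnot r), u.
          branch 1.2.1 (add (r \to \lnot r), \lnot u):
            × closes — contains both u and \lnot u.
          branch 1.2.2 (add \lnot (r \to \lnot r), u):
            \lnot (r \to \lnot r): α-rule — add r, \lnot \lnot r.
            ○ open, literals {q=true, r=true, s=false, t=true, u=true}.
  branch 2 (add \lnot s):
    (s \lor t): β-rule — branch into s  //  t.
      branch 2.1 (add s):
        × closes — contains both s and \lnot s.
      branch 2.2 (add t):
        ○ open, literals {q=true, s=false, t=true, u=true}.
3 branches closed, 2 open.
Each open branch fixes some atoms; the unmentioned ones are free. Counting distinct full assignments: branch {q=true, r=true, s=false, t=true, u=true} (p) contributes 2 new; branch {q=true, s=false, t=true, u=true} (p, r) contributes 2 new. Total: 4.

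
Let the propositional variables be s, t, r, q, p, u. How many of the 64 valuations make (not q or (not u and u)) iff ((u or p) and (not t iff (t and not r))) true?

Initial set: {T ((not q or (not u and u)) iff ((u or p) and (not t iff (t and not r))))}.
T ((not q or (not u and u)) iff ((u or p) and (not t iff (t and not r)))): β-rule — branch into T (not q or (not u and u)), T ((u or p) and (not t iff (t and not r)))  //  F (not q or (not u and u)), F ((u or p) and (not t iff (t and not r))).
  branch 1 (add T (not q or (not u and u)), T ((u or p) and (not t iff (t and not r)))):
    T ((u or p) and (not t iff (t and not r))): α-rule — add T (u or p), T (not t iff (t and not r)).
    T (not q or (not u and u)): β-rule — branch into T not q  //  T (not u and u).
      branch 1.1 (add T not q):
        T (u or p): β-rule — branch into T u  //  T p.
          branch 1.1.1 (add T u):
            T (not t iff (t and not r)): β-rule — branch into T not t, T (t and not r)  //  F not t, F (t and not r).
              branch 1.1.1.1 (add T not t, T (t and not r)):
                T (t and not r): α-rule — add T t, T not r.
                × closes — contains both t and not t.
              branch 1.1.1.2 (add F not t, F (t and not r)):
                F (t and not r): β-rule — branch into F t  //  F not r.
                  branch 1.1.1.2.1 (add F t):
                    × closes — contains both t and not t.
                  branch 1.1.1.2.2 (add F not r):
                    ○ open, literals {q=0, r=1, t=1, u=1}.
          branch 1.1.2 (add T p):
            T (not t iff (t and not r)): β-rule — branch into T not t, T (t and not r)  //  F not t, F (t and not r).
              branch 1.1.2.1 (add T not t, T (t and not r)):
                T (t and not r): α-rule — add T t, T not r.
                × closes — contains both t and not t.
              branch 1.1.2.2 (add F not t, F (t and not r)):
                F (t and not r): β-rule — branch into F t  //  F not r.
                  branch 1.1.2.2.1 (add F t):
                    × closes — contains both t and not t.
                  branch 1.1.2.2.2 (add F not r):
                    ○ open, literals {p=1, q=0, r=1, t=1}.
      branch 1.2 (add T (not u and u)):
        T (not u and u): α-rule — add T not u, T u.
        × closes — contains both u and not u.
  branch 2 (add F (not q or (not u and u)), F ((u or p) and (not t iff (t and not r)))):
    F (not q or (not u and u)): α-rule — add F not q, F (not u and u).
    F ((u or p) and (not t iff (t and not r))): β-rule — branch into F (u or p)  //  F (not t iff (t and not r)).
      branch 2.1 (add F (u or p)):
        F (u or p): α-rule — add F u, F p.
        F (not u and u): β-rule — branch into F not u  //  F u.
          branch 2.1.1 (add F not u):
            × closes — contains both u and not u.
          branch 2.1.2 (add F u):
            ○ open, literals {p=0, q=1, u=0}.
      branch 2.2 (add F (not t iff (t and not r))):
        F (not u and u): β-rule — branch into F not u  //  F u.
          branch 2.2.1 (add F not u):
            F (not t iff (t and not r)): β-rule — branch into T not t, F (t and not r)  //  F not t, T (t and not r).
              branch 2.2.1.1 (add T not t, F (t and not r)):
                F (t and not r): β-rule — branch into F t  //  F not r.
                  branch 2.2.1.1.1 (add F t):
                    ○ open, literals {q=1, t=0, u=1}.
                  branch 2.2.1.1.2 (add F not r):
                    ○ open, literals {q=1, r=1, t=0, u=1}.
              branch 2.2.1.2 (add F not t, T (t and not r)):
                T (t and not r): α-rule — add T t, T not r.
                ○ open, literals {q=1, r=0, t=1, u=1}.
          branch 2.2.2 (add F u):
            F (not t iff (t and not r)): β-rule — branch into T not t, F (t and not r)  //  F not t, T (t and not r).
              branch 2.2.2.1 (add T not t, F (t and not r)):
                F (t and not r): β-rule — branch into F t  //  F not r.
                  branch 2.2.2.1.1 (add F t):
                    ○ open, literals {q=1, t=0, u=0}.
                  branch 2.2.2.1.2 (add F not r):
                    ○ open, literals {q=1, r=1, t=0, u=0}.
              branch 2.2.2.2 (add F not t, T (t and not r)):
                T (t and not r): α-rule — add T t, T not r.
                ○ open, literals {q=1, r=0, t=1, u=0}.
6 branches closed, 9 open.
Each open branch fixes some atoms; the unmentioned ones are free. Counting distinct full assignments: branch {q=0, r=1, t=1, u=1} (s, p) contributes 4 new; branch {p=1, q=0, r=1, t=1} (s, u) contributes 2 new; branch {p=0, q=1, u=0} (s, t, r) contributes 8 new; branch {q=1, t=0, u=1} (s, r, p) contributes 8 new; branch {q=1, r=1, t=0, u=1} (s, p) contributes 0 new; branch {q=1, r=0, t=1, u=1} (s, p) contributes 4 new; branch {q=1, t=0, u=0} (s, r, p) contributes 4 new; branch {q=1, r=1, t=0, u=0} (s, p) contributes 0 new; branch {q=1, r=0, t=1, u=0} (s, p) contributes 2 new. Total: 32.

32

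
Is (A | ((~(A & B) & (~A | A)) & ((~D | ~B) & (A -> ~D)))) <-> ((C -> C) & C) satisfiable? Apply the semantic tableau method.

Initial set: {T ((A | ((~(A & B) & (~A | A)) & ((~D | ~B) & (A -> ~D)))) <-> ((C -> C) & C))}.
T ((A | ((~(A & B) & (~A | A)) & ((~D | ~B) & (A -> ~D)))) <-> ((C -> C) & C)): β-rule — branch into T (A | ((~(A & B) & (~A | A)) & ((~D | ~B) & (A -> ~D)))), T ((C -> C) & C)  //  F (A | ((~(A & B) & (~A | A)) & ((~D | ~B) & (A -> ~D)))), F ((C -> C) & C).
  branch 1 (add T (A | ((~(A & B) & (~A | A)) & ((~D | ~B) & (A -> ~D)))), T ((C -> C) & C)):
    T ((C -> C) & C): α-rule — add T (C -> C), T C.
    T (A | ((~(A & B) & (~A | A)) & ((~D | ~B) & (A -> ~D)))): β-rule — branch into T A  //  T ((~(A & B) & (~A | A)) & ((~D | ~B) & (A -> ~D))).
      branch 1.1 (add T A):
        T (C -> C): β-rule — branch into F C  //  T C.
          branch 1.1.1 (add F C):
            × closes — contains both C and ~C.
          branch 1.1.2 (add T C):
            ○ open, literals {A=T, C=T}.
      branch 1.2 (add T ((~(A & B) & (~A | A)) & ((~D | ~B) & (A -> ~D)))):
        T ((~(A & B) & (~A | A)) & ((~D | ~B) & (A -> ~D))): α-rule — add T (~(A & B) & (~A | A)), T ((~D | ~B) & (A -> ~D)).
        T (~(A & B) & (~A | A)): α-rule — add T ~(A & B), T (~A | A).
        T ((~D | ~B) & (A -> ~D)): α-rule — add T (~D | ~B), T (A -> ~D).
        T (C -> C): β-rule — branch into F C  //  T C.
          branch 1.2.1 (add F C):
            × closes — contains both C and ~C.
          branch 1.2.2 (add T C):
            T ~(A & B): β-rule — branch into F A  //  F B.
              branch 1.2.2.1 (add F A):
                T (~A | A): β-rule — branch into T ~A  //  T A.
                  branch 1.2.2.1.1 (add T ~A):
                    T (~D | ~B): β-rule — branch into T ~D  //  T ~B.
                      branch 1.2.2.1.1.1 (add T ~D):
                        T (A -> ~D): β-rule — branch into F A  //  T ~D.
                          branch 1.2.2.1.1.1.1 (add F A):
                            ○ open, literals {A=F, C=T, D=F}.
                          branch 1.2.2.1.1.1.2 (add T ~D):
                            ○ open, literals {A=F, C=T, D=F}.
                      branch 1.2.2.1.1.2 (add T ~B):
                        T (A -> ~D): β-rule — branch into F A  //  T ~D.
                          branch 1.2.2.1.1.2.1 (add F A):
                            ○ open, literals {A=F, B=F, C=T}.
                          branch 1.2.2.1.1.2.2 (add T ~D):
                            ○ open, literals {A=F, B=F, C=T, D=F}.
                  branch 1.2.2.1.2 (add T A):
                    × closes — contains both A and ~A.
              branch 1.2.2.2 (add F B):
                T (~A | A): β-rule — branch into T ~A  //  T A.
                  branch 1.2.2.2.1 (add T ~A):
                    T (~D | ~B): β-rule — branch into T ~D  //  T ~B.
                      branch 1.2.2.2.1.1 (add T ~D):
                        T (A -> ~D): β-rule — branch into F A  //  T ~D.
                          branch 1.2.2.2.1.1.1 (add F A):
                            ○ open, literals {A=F, B=F, C=T, D=F}.
                          branch 1.2.2.2.1.1.2 (add T ~D):
                            ○ open, literals {A=F, B=F, C=T, D=F}.
                      branch 1.2.2.2.1.2 (add T ~B):
                        T (A -> ~D): β-rule — branch into F A  //  T ~D.
                          branch 1.2.2.2.1.2.1 (add F A):
                            ○ open, literals {A=F, B=F, C=T}.
                          branch 1.2.2.2.1.2.2 (add T ~D):
                            ○ open, literals {A=F, B=F, C=T, D=F}.
                  branch 1.2.2.2.2 (add T A):
                    T (~D | ~B): β-rule — branch into T ~D  //  T ~B.
                      branch 1.2.2.2.2.1 (add T ~D):
                        T (A -> ~D): β-rule — branch into F A  //  T ~D.
                          branch 1.2.2.2.2.1.1 (add F A):
                            × closes — contains both A and ~A.
                          branch 1.2.2.2.2.1.2 (add T ~D):
                            ○ open, literals {A=T, B=F, C=T, D=F}.
                      branch 1.2.2.2.2.2 (add T ~B):
                        T (A -> ~D): β-rule — branch into F A  //  T ~D.
                          branch 1.2.2.2.2.2.1 (add F A):
                            × closes — contains both A and ~A.
                          branch 1.2.2.2.2.2.2 (add T ~D):
                            ○ open, literals {A=T, B=F, C=T, D=F}.
  branch 2 (add F (A | ((~(A & B) & (~A | A)) & ((~D | ~B) & (A -> ~D)))), F ((C -> C) & C)):
    F (A | ((~(A & B) & (~A | A)) & ((~D | ~B) & (A -> ~D)))): α-rule — add F A, F ((~(A & B) & (~A | A)) & ((~D | ~B) & (A -> ~D))).
    F ((C -> C) & C): β-rule — branch into F (C -> C)  //  F C.
      branch 2.1 (add F (C -> C)):
        F (C -> C): α-rule — add T C, F C.
        × closes — contains both C and ~C.
      branch 2.2 (add F C):
        F ((~(A & B) & (~A | A)) & ((~D | ~B) & (A -> ~D))): β-rule — branch into F (~(A & B) & (~A | A))  //  F ((~D | ~B) & (A -> ~D)).
          branch 2.2.1 (add F (~(A & B) & (~A | A))):
            F (~(A & B) & (~A | A)): β-rule — branch into F ~(A & B)  //  F (~A | A).
              branch 2.2.1.1 (add F ~(A & B)):
                F ~(A & B): α-rule — add T A, T B.
                × closes — contains both A and ~A.
              branch 2.2.1.2 (add F (~A | A)):
                F (~A | A): α-rule — add F ~A, F A.
                × closes — contains both A and ~A.
          branch 2.2.2 (add F ((~D | ~B) & (A -> ~D))):
            F ((~D | ~B) & (A -> ~D)): β-rule — branch into F (~D | ~B)  //  F (A -> ~D).
              branch 2.2.2.1 (add F (~D | ~B)):
                F (~D | ~B): α-rule — add F ~D, F ~B.
                ○ open, literals {A=F, B=T, C=F, D=T}.
              branch 2.2.2.2 (add F (A -> ~D)):
                F (A -> ~D): α-rule — add T A, F ~D.
                × closes — contains both A and ~A.
9 branches closed, 12 open.
An open branch gives a satisfying assignment: A=T, C=T.

Satisfiable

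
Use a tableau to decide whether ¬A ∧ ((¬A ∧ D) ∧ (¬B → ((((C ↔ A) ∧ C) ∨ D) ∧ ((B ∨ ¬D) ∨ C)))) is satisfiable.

Satisfiable

Initial set: {T (¬A ∧ ((¬A ∧ D) ∧ (¬B → ((((C ↔ A) ∧ C) ∨ D) ∧ ((B ∨ ¬D) ∨ C)))))}.
T (¬A ∧ ((¬A ∧ D) ∧ (¬B → ((((C ↔ A) ∧ C) ∨ D) ∧ ((B ∨ ¬D) ∨ C))))): α-rule — add T ¬A, T ((¬A ∧ D) ∧ (¬B → ((((C ↔ A) ∧ C) ∨ D) ∧ ((B ∨ ¬D) ∨ C)))).
T ((¬A ∧ D) ∧ (¬B → ((((C ↔ A) ∧ C) ∨ D) ∧ ((B ∨ ¬D) ∨ C)))): α-rule — add T (¬A ∧ D), T (¬B → ((((C ↔ A) ∧ C) ∨ D) ∧ ((B ∨ ¬D) ∨ C))).
T (¬A ∧ D): α-rule — add T ¬A, T D.
T (¬B → ((((C ↔ A) ∧ C) ∨ D) ∧ ((B ∨ ¬D) ∨ C))): β-rule — branch into F ¬B  //  T ((((C ↔ A) ∧ C) ∨ D) ∧ ((B ∨ ¬D) ∨ C)).
  branch 1 (add F ¬B):
    ○ open, literals {A=false, B=true, D=true}.
  branch 2 (add T ((((C ↔ A) ∧ C) ∨ D) ∧ ((B ∨ ¬D) ∨ C))):
    T ((((C ↔ A) ∧ C) ∨ D) ∧ ((B ∨ ¬D) ∨ C)): α-rule — add T (((C ↔ A) ∧ C) ∨ D), T ((B ∨ ¬D) ∨ C).
    T (((C ↔ A) ∧ C) ∨ D): β-rule — branch into T ((C ↔ A) ∧ C)  //  T D.
      branch 2.1 (add T ((C ↔ A) ∧ C)):
        T ((C ↔ A) ∧ C): α-rule — add T (C ↔ A), T C.
        T ((B ∨ ¬D) ∨ C): β-rule — branch into T (B ∨ ¬D)  //  T C.
          branch 2.1.1 (add T (B ∨ ¬D)):
            T (C ↔ A): β-rule — branch into T C, T A  //  F C, F A.
              branch 2.1.1.1 (add T C, T A):
                × closes — contains both A and ¬A.
              branch 2.1.1.2 (add F C, F A):
                × closes — contains both C and ¬C.
          branch 2.1.2 (add T C):
            T (C ↔ A): β-rule — branch into T C, T A  //  F C, F A.
              branch 2.1.2.1 (add T C, T A):
                × closes — contains both A and ¬A.
              branch 2.1.2.2 (add F C, F A):
                × closes — contains both C and ¬C.
      branch 2.2 (add T D):
        T ((B ∨ ¬D) ∨ C): β-rule — branch into T (B ∨ ¬D)  //  T C.
          branch 2.2.1 (add T (B ∨ ¬D)):
            T (B ∨ ¬D): β-rule — branch into T B  //  T ¬D.
              branch 2.2.1.1 (add T B):
                ○ open, literals {A=false, B=true, D=true}.
              branch 2.2.1.2 (add T ¬D):
                × closes — contains both D and ¬D.
          branch 2.2.2 (add T C):
            ○ open, literals {A=false, C=true, D=true}.
5 branches closed, 3 open.
An open branch gives a satisfying assignment: A=false, B=true, D=true.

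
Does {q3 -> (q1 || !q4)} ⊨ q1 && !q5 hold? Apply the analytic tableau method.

No

Initial set: {(q3 -> (q1 || !q4)); !(q1 && !q5)}.
(q3 -> (q1 || !q4)): β-rule — branch into !q3  //  (q1 || !q4).
  branch 1 (add !q3):
    !(q1 && !q5): β-rule — branch into !q1  //  !!q5.
      branch 1.1 (add !q1):
        ○ open, literals {q1=0, q3=0}.
      branch 1.2 (add !!q5):
        ○ open, literals {q3=0, q5=1}.
  branch 2 (add (q1 || !q4)):
    !(q1 && !q5): β-rule — branch into !q1  //  !!q5.
      branch 2.1 (add !q1):
        (q1 || !q4): β-rule — branch into q1  //  !q4.
          branch 2.1.1 (add q1):
            × closes — contains both q1 and !q1.
          branch 2.1.2 (add !q4):
            ○ open, literals {q1=0, q4=0}.
      branch 2.2 (add !!q5):
        (q1 || !q4): β-rule — branch into q1  //  !q4.
          branch 2.2.1 (add q1):
            ○ open, literals {q1=1, q5=1}.
          branch 2.2.2 (add !q4):
            ○ open, literals {q4=0, q5=1}.
1 branch closed, 5 open.
An open branch gives a countermodel: q1=0, q3=0 (unmentioned atoms arbitrary); the premises hold there but the conclusion fails.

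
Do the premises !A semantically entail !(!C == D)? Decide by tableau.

Initial set: {!A; !!(!C == D)}.
!!(!C == D): β-rule — branch into !C, D  //  !!C, !D.
  branch 1 (add !C, D):
    ○ open, literals {A=F, C=F, D=T}.
  branch 2 (add !!C, !D):
    ○ open, literals {A=F, C=T, D=F}.
0 branches closed, 2 open.
An open branch gives a countermodel: A=F, C=F, D=T (unmentioned atoms arbitrary); the premises hold there but the conclusion fails.

No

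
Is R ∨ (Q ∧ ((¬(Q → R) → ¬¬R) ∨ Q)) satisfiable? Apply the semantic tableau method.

Initial set: {T (R ∨ (Q ∧ ((¬(Q → R) → ¬¬R) ∨ Q)))}.
T (R ∨ (Q ∧ ((¬(Q → R) → ¬¬R) ∨ Q))): β-rule — branch into T R  //  T (Q ∧ ((¬(Q → R) → ¬¬R) ∨ Q)).
  branch 1 (add T R):
    ○ open, literals {R=1}.
  branch 2 (add T (Q ∧ ((¬(Q → R) → ¬¬R) ∨ Q))):
    T (Q ∧ ((¬(Q → R) → ¬¬R) ∨ Q)): α-rule — add T Q, T ((¬(Q → R) → ¬¬R) ∨ Q).
    T ((¬(Q → R) → ¬¬R) ∨ Q): β-rule — branch into T (¬(Q → R) → ¬¬R)  //  T Q.
      branch 2.1 (add T (¬(Q → R) → ¬¬R)):
        T (¬(Q → R) → ¬¬R): β-rule — branch into F ¬(Q → R)  //  T ¬¬R.
          branch 2.1.1 (add F ¬(Q → R)):
            F ¬(Q → R): β-rule — branch into F Q  //  T R.
              branch 2.1.1.1 (add F Q):
                × closes — contains both Q and ¬Q.
              branch 2.1.1.2 (add T R):
                ○ open, literals {Q=1, R=1}.
          branch 2.1.2 (add T ¬¬R):
            T ¬¬R: drop double negation, giving T R.
            ○ open, literals {Q=1, R=1}.
      branch 2.2 (add T Q):
        ○ open, literals {Q=1}.
1 branch closed, 4 open.
An open branch gives a satisfying assignment: R=1.

Satisfiable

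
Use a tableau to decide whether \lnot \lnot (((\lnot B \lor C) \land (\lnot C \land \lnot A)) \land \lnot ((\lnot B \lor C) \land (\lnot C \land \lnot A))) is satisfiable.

Initial set: {\lnot \lnot (((\lnot B \lor C) \land (\lnot C \land \lnot A)) \land \lnot ((\lnot B \lor C) \land (\lnot C \land \lnot A)))}.
\lnot \lnot (((\lnot B \lor C) \land (\lnot C \land \lnot A)) \land \lnot ((\lnot B \lor C) \land (\lnot C \land \lnot A))): drop double negation, giving (((\lnot B \lor C) \land (\lnot C \land \lnot A)) \land \lnot ((\lnot B \lor C) \land (\lnot C \land \lnot A))).
(((\lnot B \lor C) \land (\lnot C \land \lnot A)) \land \lnot ((\lnot B \lor C) \land (\lnot C \land \lnot A))): α-rule — add ((\lnot B \lor C) \land (\lnot C \land \lnot A)), \lnot ((\lnot B \lor C) \land (\lnot C \land \lnot A)).
((\lnot B \lor C) \land (\lnot C \land \lnot A)): α-rule — add (\lnot B \lor C), (\lnot C \land \lnot A).
(\lnot C \land \lnot A): α-rule — add \lnot C, \lnot A.
\lnot ((\lnot B \lor C) \land (\lnot C \land \lnot A)): β-rule — branch into \lnot (\lnot B \lor C)  //  \lnot (\lnot C \land \lnot A).
  branch 1 (add \lnot (\lnot B \lor C)):
    \lnot (\lnot B \lor C): α-rule — add \lnot \lnot B, \lnot C.
    (\lnot B \lor C): β-rule — branch into \lnot B  //  C.
      branch 1.1 (add \lnot B):
        × closes — contains both B and \lnot B.
      branch 1.2 (add C):
        × closes — contains both C and \lnot C.
  branch 2 (add \lnot (\lnot C \land \lnot A)):
    (\lnot B \lor C): β-rule — branch into \lnot B  //  C.
      branch 2.1 (add \lnot B):
        \lnot (\lnot C \land \lnot A): β-rule — branch into \lnot \lnot C  //  \lnot \lnot A.
          branch 2.1.1 (add \lnot \lnot C):
            × closes — contains both C and \lnot C.
          branch 2.1.2 (add \lnot \lnot A):
            × closes — contains both A and \lnot A.
      branch 2.2 (add C):
        × closes — contains both C and \lnot C.
All 5 branches close.
Every branch closed; the formula is unsatisfiable.

Unsatisfiable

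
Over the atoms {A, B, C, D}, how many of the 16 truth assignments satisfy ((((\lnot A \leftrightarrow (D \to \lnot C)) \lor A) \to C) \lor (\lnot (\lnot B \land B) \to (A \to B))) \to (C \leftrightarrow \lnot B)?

Initial set: {T (((((\lnot A \leftrightarrow (D \to \lnot C)) \lor A) \to C) \lor (\lnot (\lnot B \land B) \to (A \to B))) \to (C \leftrightarrow \lnot B))}.
T (((((\lnot A \leftrightarrow (D \to \lnot C)) \lor A) \to C) \lor (\lnot (\lnot B \land B) \to (A \to B))) \to (C \leftrightarrow \lnot B)): β-rule — branch into F ((((\lnot A \leftrightarrow (D \to \lnot C)) \lor A) \to C) \lor (\lnot (\lnot B \land B) \to (A \to B)))  //  T (C \leftrightarrow \lnot B).
  branch 1 (add F ((((\lnot A \leftrightarrow (D \to \lnot C)) \lor A) \to C) \lor (\lnot (\lnot B \land B) \to (A \to B)))):
    F ((((\lnot A \leftrightarrow (D \to \lnot C)) \lor A) \to C) \lor (\lnot (\lnot B \land B) \to (A \to B))): α-rule — add F (((\lnot A \leftrightarrow (D \to \lnot C)) \lor A) \to C), F (\lnot (\lnot B \land B) \to (A \to B)).
    F (((\lnot A \leftrightarrow (D \to \lnot C)) \lor A) \to C): α-rule — add T ((\lnot A \leftrightarrow (D \to \lnot C)) \lor A), F C.
    F (\lnot (\lnot B \land B) \to (A \to B)): α-rule — add T \lnot (\lnot B \land B), F (A \to B).
    F (A \to B): α-rule — add T A, F B.
    T ((\lnot A \leftrightarrow (D \to \lnot C)) \lor A): β-rule — branch into T (\lnot A \leftrightarrow (D \to \lnot C))  //  T A.
      branch 1.1 (add T (\lnot A \leftrightarrow (D \to \lnot C))):
        T \lnot (\lnot B \land B): β-rule — branch into F \lnot B  //  F B.
          branch 1.1.1 (add F \lnot B):
            × closes — contains both B and \lnot B.
          branch 1.1.2 (add F B):
            T (\lnot A \leftrightarrow (D \to \lnot C)): β-rule — branch into T \lnot A, T (D \to \lnot C)  //  F \lnot A, F (D \to \lnot C).
              branch 1.1.2.1 (add T \lnot A, T (D \to \lnot C)):
                × closes — contains both A and \lnot A.
              branch 1.1.2.2 (add F \lnot A, F (D \to \lnot C)):
                F (D \to \lnot C): α-rule — add T D, F \lnot C.
                × closes — contains both C and \lnot C.
      branch 1.2 (add T A):
        T \lnot (\lnot B \land B): β-rule — branch into F \lnot B  //  F B.
          branch 1.2.1 (add F \lnot B):
            × closes — contains both B and \lnot B.
          branch 1.2.2 (add F B):
            ○ open, literals {A=true, B=false, C=false}.
  branch 2 (add T (C \leftrightarrow \lnot B)):
    T (C \leftrightarrow \lnot B): β-rule — branch into T C, T \lnot B  //  F C, F \lnot B.
      branch 2.1 (add T C, T \lnot B):
        ○ open, literals {B=false, C=true}.
      branch 2.2 (add F C, F \lnot B):
        ○ open, literals {B=true, C=false}.
4 branches closed, 3 open.
Each open branch fixes some atoms; the unmentioned ones are free. Counting distinct full assignments: branch {A=true, B=false, C=false} (D) contributes 2 new; branch {B=false, C=true} (A, D) contributes 4 new; branch {B=true, C=false} (A, D) contributes 4 new. Total: 10.

10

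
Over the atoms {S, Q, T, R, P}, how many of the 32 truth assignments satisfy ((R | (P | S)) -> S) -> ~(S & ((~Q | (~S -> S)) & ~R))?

Initial set: {(((R | (P | S)) -> S) -> ~(S & ((~Q | (~S -> S)) & ~R)))}.
(((R | (P | S)) -> S) -> ~(S & ((~Q | (~S -> S)) & ~R))): β-rule — branch into ~((R | (P | S)) -> S)  //  ~(S & ((~Q | (~S -> S)) & ~R)).
  branch 1 (add ~((R | (P | S)) -> S)):
    ~((R | (P | S)) -> S): α-rule — add (R | (P | S)), ~S.
    (R | (P | S)): β-rule — branch into R  //  (P | S).
      branch 1.1 (add R):
        ○ open, literals {R=T, S=F}.
      branch 1.2 (add (P | S)):
        (P | S): β-rule — branch into P  //  S.
          branch 1.2.1 (add P):
            ○ open, literals {P=T, S=F}.
          branch 1.2.2 (add S):
            × closes — contains both S and ~S.
  branch 2 (add ~(S & ((~Q | (~S -> S)) & ~R))):
    ~(S & ((~Q | (~S -> S)) & ~R)): β-rule — branch into ~S  //  ~((~Q | (~S -> S)) & ~R).
      branch 2.1 (add ~S):
        ○ open, literals {S=F}.
      branch 2.2 (add ~((~Q | (~S -> S)) & ~R)):
        ~((~Q | (~S -> S)) & ~R): β-rule — branch into ~(~Q | (~S -> S))  //  ~~R.
          branch 2.2.1 (add ~(~Q | (~S -> S))):
            ~(~Q | (~S -> S)): α-rule — add ~~Q, ~(~S -> S).
            ~(~S -> S): α-rule — add ~S, ~S.
            ○ open, literals {Q=T, S=F}.
          branch 2.2.2 (add ~~R):
            ○ open, literals {R=T}.
1 branch closed, 5 open.
Each open branch fixes some atoms; the unmentioned ones are free. Counting distinct full assignments: branch {R=T, S=F} (Q, T, P) contributes 8 new; branch {P=T, S=F} (Q, T, R) contributes 4 new; branch {S=F} (Q, T, R, P) contributes 4 new; branch {Q=T, S=F} (T, R, P) contributes 0 new; branch {R=T} (S, Q, T, P) contributes 8 new. Total: 24.

24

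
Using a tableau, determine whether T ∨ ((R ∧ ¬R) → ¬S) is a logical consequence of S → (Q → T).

Initial set: {(S → (Q → T)); ¬(T ∨ ((R ∧ ¬R) → ¬S))}.
¬(T ∨ ((R ∧ ¬R) → ¬S)): α-rule — add ¬T, ¬((R ∧ ¬R) → ¬S).
¬((R ∧ ¬R) → ¬S): α-rule — add (R ∧ ¬R), ¬¬S.
(R ∧ ¬R): α-rule — add R, ¬R.
× closes — contains both R and ¬R.
All 1 branch closes.
Every branch closed, so the premises entail the conclusion.

Yes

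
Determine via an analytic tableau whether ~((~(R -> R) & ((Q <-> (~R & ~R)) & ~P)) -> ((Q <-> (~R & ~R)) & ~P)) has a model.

Unsatisfiable

Initial set: {~((~(R -> R) & ((Q <-> (~R & ~R)) & ~P)) -> ((Q <-> (~R & ~R)) & ~P))}.
~((~(R -> R) & ((Q <-> (~R & ~R)) & ~P)) -> ((Q <-> (~R & ~R)) & ~P)): α-rule — add (~(R -> R) & ((Q <-> (~R & ~R)) & ~P)), ~((Q <-> (~R & ~R)) & ~P).
(~(R -> R) & ((Q <-> (~R & ~R)) & ~P)): α-rule — add ~(R -> R), ((Q <-> (~R & ~R)) & ~P).
~(R -> R): α-rule — add R, ~R.
× closes — contains both R and ~R.
All 1 branch closes.
Every branch closed; the formula is unsatisfiable.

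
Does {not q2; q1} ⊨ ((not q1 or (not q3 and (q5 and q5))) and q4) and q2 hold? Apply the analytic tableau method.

Initial set: {T not q2; T q1; F (((not q1 or (not q3 and (q5 and q5))) and q4) and q2)}.
F (((not q1 or (not q3 and (q5 and q5))) and q4) and q2): β-rule — branch into F ((not q1 or (not q3 and (q5 and q5))) and q4)  //  F q2.
  branch 1 (add F ((not q1 or (not q3 and (q5 and q5))) and q4)):
    F ((not q1 or (not q3 and (q5 and q5))) and q4): β-rule — branch into F (not q1 or (not q3 and (q5 and q5)))  //  F q4.
      branch 1.1 (add F (not q1 or (not q3 and (q5 and q5)))):
        F (not q1 or (not q3 and (q5 and q5))): α-rule — add F not q1, F (not q3 and (q5 and q5)).
        F (not q3 and (q5 and q5)): β-rule — branch into F not q3  //  F (q5 and q5).
          branch 1.1.1 (add F not q3):
            ○ open, literals {q1=1, q2=0, q3=1}.
          branch 1.1.2 (add F (q5 and q5)):
            F (q5 and q5): β-rule — branch into F q5  //  F q5.
              branch 1.1.2.1 (add F q5):
                ○ open, literals {q1=1, q2=0, q5=0}.
              branch 1.1.2.2 (add F q5):
                ○ open, literals {q1=1, q2=0, q5=0}.
      branch 1.2 (add F q4):
        ○ open, literals {q1=1, q2=0, q4=0}.
  branch 2 (add F q2):
    ○ open, literals {q1=1, q2=0}.
0 branches closed, 5 open.
An open branch gives a countermodel: q1=1, q2=0, q3=1 (unmentioned atoms arbitrary); the premises hold there but the conclusion fails.

No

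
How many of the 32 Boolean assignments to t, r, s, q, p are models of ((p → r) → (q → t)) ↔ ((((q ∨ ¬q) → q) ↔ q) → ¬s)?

Initial set: {(((p → r) → (q → t)) ↔ ((((q ∨ ¬q) → q) ↔ q) → ¬s))}.
(((p → r) → (q → t)) ↔ ((((q ∨ ¬q) → q) ↔ q) → ¬s)): β-rule — branch into ((p → r) → (q → t)), ((((q ∨ ¬q) → q) ↔ q) → ¬s)  //  ¬((p → r) → (q → t)), ¬((((q ∨ ¬q) → q) ↔ q) → ¬s).
  branch 1 (add ((p → r) → (q → t)), ((((q ∨ ¬q) → q) ↔ q) → ¬s)):
    ((p → r) → (q → t)): β-rule — branch into ¬(p → r)  //  (q → t).
      branch 1.1 (add ¬(p → r)):
        ¬(p → r): α-rule — add p, ¬r.
        ((((q ∨ ¬q) → q) ↔ q) → ¬s): β-rule — branch into ¬(((q ∨ ¬q) → q) ↔ q)  //  ¬s.
          branch 1.1.1 (add ¬(((q ∨ ¬q) → q) ↔ q)):
            ¬(((q ∨ ¬q) → q) ↔ q): β-rule — branch into ((q ∨ ¬q) → q), ¬q  //  ¬((q ∨ ¬q) → q), q.
              branch 1.1.1.1 (add ((q ∨ ¬q) → q), ¬q):
                ((q ∨ ¬q) → q): β-rule — branch into ¬(q ∨ ¬q)  //  q.
                  branch 1.1.1.1.1 (add ¬(q ∨ ¬q)):
                    ¬(q ∨ ¬q): α-rule — add ¬q, ¬¬q.
                    × closes — contains both q and ¬q.
                  branch 1.1.1.1.2 (add q):
                    × closes — contains both q and ¬q.
              branch 1.1.1.2 (add ¬((q ∨ ¬q) → q), q):
                ¬((q ∨ ¬q) → q): α-rule — add (q ∨ ¬q), ¬q.
                × closes — contains both q and ¬q.
          branch 1.1.2 (add ¬s):
            ○ open, literals {p=T, r=F, s=F}.
      branch 1.2 (add (q → t)):
        ((((q ∨ ¬q) → q) ↔ q) → ¬s): β-rule — branch into ¬(((q ∨ ¬q) → q) ↔ q)  //  ¬s.
          branch 1.2.1 (add ¬(((q ∨ ¬q) → q) ↔ q)):
            (q → t): β-rule — branch into ¬q  //  t.
              branch 1.2.1.1 (add ¬q):
                ¬(((q ∨ ¬q) → q) ↔ q): β-rule — branch into ((q ∨ ¬q) → q), ¬q  //  ¬((q ∨ ¬q) → q), q.
                  branch 1.2.1.1.1 (add ((q ∨ ¬q) → q), ¬q):
                    ((q ∨ ¬q) → q): β-rule — branch into ¬(q ∨ ¬q)  //  q.
                      branch 1.2.1.1.1.1 (add ¬(q ∨ ¬q)):
                        ¬(q ∨ ¬q): α-rule — add ¬q, ¬¬q.
                        × closes — contains both q and ¬q.
                      branch 1.2.1.1.1.2 (add q):
                        × closes — contains both q and ¬q.
                  branch 1.2.1.1.2 (add ¬((q ∨ ¬q) → q), q):
                    × closes — contains both q and ¬q.
              branch 1.2.1.2 (add t):
                ¬(((q ∨ ¬q) → q) ↔ q): β-rule — branch into ((q ∨ ¬q) → q), ¬q  //  ¬((q ∨ ¬q) → q), q.
                  branch 1.2.1.2.1 (add ((q ∨ ¬q) → q), ¬q):
                    ((q ∨ ¬q) → q): β-rule — branch into ¬(q ∨ ¬q)  //  q.
                      branch 1.2.1.2.1.1 (add ¬(q ∨ ¬q)):
                        ¬(q ∨ ¬q): α-rule — add ¬q, ¬¬q.
                        × closes — contains both q and ¬q.
                      branch 1.2.1.2.1.2 (add q):
                        × closes — contains both q and ¬q.
                  branch 1.2.1.2.2 (add ¬((q ∨ ¬q) → q), q):
                    ¬((q ∨ ¬q) → q): α-rule — add (q ∨ ¬q), ¬q.
                    × closes — contains both q and ¬q.
          branch 1.2.2 (add ¬s):
            (q → t): β-rule — branch into ¬q  //  t.
              branch 1.2.2.1 (add ¬q):
                ○ open, literals {q=F, s=F}.
              branch 1.2.2.2 (add t):
                ○ open, literals {s=F, t=T}.
  branch 2 (add ¬((p → r) → (q → t)), ¬((((q ∨ ¬q) → q) ↔ q) → ¬s)):
    ¬((p → r) → (q → t)): α-rule — add (p → r), ¬(q → t).
    ¬((((q ∨ ¬q) → q) ↔ q) → ¬s): α-rule — add (((q ∨ ¬q) → q) ↔ q), ¬¬s.
    ¬(q → t): α-rule — add q, ¬t.
    (p → r): β-rule — branch into ¬p  //  r.
      branch 2.1 (add ¬p):
        (((q ∨ ¬q) → q) ↔ q): β-rule — branch into ((q ∨ ¬q) → q), q  //  ¬((q ∨ ¬q) → q), ¬q.
          branch 2.1.1 (add ((q ∨ ¬q) → q), q):
            ((q ∨ ¬q) → q): β-rule — branch into ¬(q ∨ ¬q)  //  q.
              branch 2.1.1.1 (add ¬(q ∨ ¬q)):
                ¬(q ∨ ¬q): α-rule — add ¬q, ¬¬q.
                × closes — contains both q and ¬q.
              branch 2.1.1.2 (add q):
                ○ open, literals {p=F, q=T, s=T, t=F}.
          branch 2.1.2 (add ¬((q ∨ ¬q) → q), ¬q):
            × closes — contains both q and ¬q.
      branch 2.2 (add r):
        (((q ∨ ¬q) → q) ↔ q): β-rule — branch into ((q ∨ ¬q) → q), q  //  ¬((q ∨ ¬q) → q), ¬q.
          branch 2.2.1 (add ((q ∨ ¬q) → q), q):
            ((q ∨ ¬q) → q): β-rule — branch into ¬(q ∨ ¬q)  //  q.
              branch 2.2.1.1 (add ¬(q ∨ ¬q)):
                ¬(q ∨ ¬q): α-rule — add ¬q, ¬¬q.
                × closes — contains both q and ¬q.
              branch 2.2.1.2 (add q):
                ○ open, literals {q=T, r=T, s=T, t=F}.
          branch 2.2.2 (add ¬((q ∨ ¬q) → q), ¬q):
            × closes — contains both q and ¬q.
13 branches closed, 5 open.
Each open branch fixes some atoms; the unmentioned ones are free. Counting distinct full assignments: branch {p=T, r=F, s=F} (t, q) contributes 4 new; branch {q=F, s=F} (t, r, p) contributes 6 new; branch {s=F, t=T} (r, q, p) contributes 3 new; branch {p=F, q=T, s=T, t=F} (r) contributes 2 new; branch {q=T, r=T, s=T, t=F} (p) contributes 1 new. Total: 16.

16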